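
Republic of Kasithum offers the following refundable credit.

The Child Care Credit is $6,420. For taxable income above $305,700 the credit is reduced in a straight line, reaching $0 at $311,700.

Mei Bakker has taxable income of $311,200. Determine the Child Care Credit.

Child Care Credit: $311,200 is $5,500 into a $6,000 phase-out range, leaving 500/6,000 of the credit: $6,420 × 500/6,000 = $535.

$535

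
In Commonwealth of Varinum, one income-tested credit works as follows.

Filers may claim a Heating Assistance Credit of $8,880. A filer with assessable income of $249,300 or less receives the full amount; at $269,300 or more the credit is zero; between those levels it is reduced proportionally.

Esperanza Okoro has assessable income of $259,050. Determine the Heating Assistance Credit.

$4,551

Heating Assistance Credit: $259,050 is $9,750 into a $20,000 phase-out range, leaving 10,250/20,000 of the credit: $8,880 × 10,250/20,000 = $4,551.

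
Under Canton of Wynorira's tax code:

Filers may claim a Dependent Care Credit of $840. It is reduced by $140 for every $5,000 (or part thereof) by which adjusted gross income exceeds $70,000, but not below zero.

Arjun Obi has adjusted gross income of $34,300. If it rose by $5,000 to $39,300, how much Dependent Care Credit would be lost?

$0

At $34,300 — $34,300 is at or below the $70,000 threshold, so the full $840 applies.
At $39,300 — $39,300 is at or below the $70,000 threshold, so the full $840 applies.
Lost: $840 − $840 = $0.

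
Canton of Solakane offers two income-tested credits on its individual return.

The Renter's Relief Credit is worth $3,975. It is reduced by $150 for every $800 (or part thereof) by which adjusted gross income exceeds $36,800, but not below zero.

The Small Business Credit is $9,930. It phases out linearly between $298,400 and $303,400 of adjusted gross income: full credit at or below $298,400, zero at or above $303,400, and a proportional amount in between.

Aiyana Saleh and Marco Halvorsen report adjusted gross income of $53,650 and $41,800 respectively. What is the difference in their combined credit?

Aiyana ($53,650): Renter's Relief Credit: income exceeds $36,800 by $16,850, which is 22 full-or-partial $800 increments; reduction = 22 × $150 = $3,300, leaving $675. Small Business Credit: $53,650 is at or below the $298,400 threshold, so the full $9,930 applies. total $675 + $9,930 = $10,605
Marco ($41,800): Renter's Relief Credit: income exceeds $36,800 by $5,000, which is 7 full-or-partial $800 increments; reduction = 7 × $150 = $1,050, leaving $2,925. Small Business Credit: $41,800 is at or below the $298,400 threshold, so the full $9,930 applies. total $2,925 + $9,930 = $12,855
Difference: |$10,605 − $12,855| = $2,250.

$2,250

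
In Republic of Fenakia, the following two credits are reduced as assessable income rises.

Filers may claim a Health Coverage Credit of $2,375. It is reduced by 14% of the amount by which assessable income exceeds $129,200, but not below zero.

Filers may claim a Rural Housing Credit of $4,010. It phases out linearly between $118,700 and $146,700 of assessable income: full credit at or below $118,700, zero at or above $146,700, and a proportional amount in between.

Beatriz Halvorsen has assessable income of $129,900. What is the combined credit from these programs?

$4,683

Health Coverage Credit: 14% of the $700 excess over $129,200 is $98; credit = $2,375 − $98 = $2,277.
Rural Housing Credit: $129,900 is $11,200 into a $28,000 phase-out range, leaving 16,800/28,000 of the credit: $4,010 × 16,800/28,000 = $2,406.
Total: $2,277 + $2,406 = $4,683.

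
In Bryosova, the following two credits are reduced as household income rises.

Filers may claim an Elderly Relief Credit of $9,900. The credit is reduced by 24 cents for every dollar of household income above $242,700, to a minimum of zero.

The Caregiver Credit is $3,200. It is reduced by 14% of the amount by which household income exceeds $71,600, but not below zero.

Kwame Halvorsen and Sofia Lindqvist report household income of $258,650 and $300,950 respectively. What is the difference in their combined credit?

Kwame ($258,650): Elderly Relief Credit: 24% of the $15,950 excess over $242,700 is $3,828; credit = $9,900 − $3,828 = $6,072. Caregiver Credit: 14% of the $187,050 excess over $71,600 is $26,187 ≥ base, so the credit is $0. total $6,072 + $0 = $6,072
Sofia ($300,950): Elderly Relief Credit: 24% of the $58,250 excess over $242,700 is $13,980 ≥ base, so the credit is $0. Caregiver Credit: 14% of the $229,350 excess over $71,600 is $32,109 ≥ base, so the credit is $0. total $0 + $0 = $0
Difference: |$6,072 − $0| = $6,072.

$6,072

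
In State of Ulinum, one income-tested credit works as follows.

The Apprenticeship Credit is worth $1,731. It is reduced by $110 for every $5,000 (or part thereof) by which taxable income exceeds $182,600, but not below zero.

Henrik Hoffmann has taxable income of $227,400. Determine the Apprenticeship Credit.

$741

Apprenticeship Credit: income exceeds $182,600 by $44,800, which is 9 full-or-partial $5,000 increments; reduction = 9 × $110 = $990, leaving $741.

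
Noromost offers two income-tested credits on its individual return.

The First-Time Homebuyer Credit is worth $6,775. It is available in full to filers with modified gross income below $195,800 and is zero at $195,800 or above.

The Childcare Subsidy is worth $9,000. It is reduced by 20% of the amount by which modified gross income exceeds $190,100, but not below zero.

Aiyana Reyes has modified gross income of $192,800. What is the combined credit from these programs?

$15,235

First-Time Homebuyer Credit: $192,800 is below the $195,800 cutoff, so the full $6,775 applies.
Childcare Subsidy: 20% of the $2,700 excess over $190,100 is $540; credit = $9,000 − $540 = $8,460.
Total: $6,775 + $8,460 = $15,235.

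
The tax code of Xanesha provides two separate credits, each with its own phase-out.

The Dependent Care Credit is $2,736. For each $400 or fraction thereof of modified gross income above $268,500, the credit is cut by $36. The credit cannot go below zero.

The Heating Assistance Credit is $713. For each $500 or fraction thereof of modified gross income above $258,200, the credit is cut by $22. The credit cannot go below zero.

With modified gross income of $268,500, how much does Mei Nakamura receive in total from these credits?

Dependent Care Credit: $268,500 is at or below the $268,500 threshold, so the full $2,736 applies.
Heating Assistance Credit: income exceeds $258,200 by $10,300, which is 21 full-or-partial $500 increments; reduction = 21 × $22 = $462, leaving $251.
Total: $2,736 + $251 = $2,987.

$2,987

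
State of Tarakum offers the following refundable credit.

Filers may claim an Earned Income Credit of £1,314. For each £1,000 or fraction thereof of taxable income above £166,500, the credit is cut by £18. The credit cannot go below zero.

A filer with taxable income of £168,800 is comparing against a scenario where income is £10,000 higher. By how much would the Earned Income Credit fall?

£180

At £168,800 — income exceeds £166,500 by £2,300, which is 3 full-or-partial £1,000 increments; reduction = 3 × £18 = £54, leaving £1,260.
At £178,800 — income exceeds £166,500 by £12,300, which is 13 full-or-partial £1,000 increments; reduction = 13 × £18 = £234, leaving £1,080.
Lost: £1,260 − £1,080 = £180.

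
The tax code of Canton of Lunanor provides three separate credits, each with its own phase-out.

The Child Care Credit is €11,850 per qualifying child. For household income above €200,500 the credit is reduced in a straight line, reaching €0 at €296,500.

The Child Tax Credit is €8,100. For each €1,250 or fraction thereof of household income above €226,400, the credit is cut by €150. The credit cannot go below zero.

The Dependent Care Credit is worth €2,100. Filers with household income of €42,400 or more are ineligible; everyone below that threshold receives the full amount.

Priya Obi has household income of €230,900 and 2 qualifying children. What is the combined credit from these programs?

Child Care Credit: base = 2 × €11,850 = €23,700. €230,900 is €30,400 into a €96,000 phase-out range, leaving 65,600/96,000 of the credit: €23,700 × 65,600/96,000 = €16,195.
Child Tax Credit: income exceeds €226,400 by €4,500, which is 4 full-or-partial €1,250 increments; reduction = 4 × €150 = €600, leaving €7,500.
Dependent Care Credit: €230,900 meets or exceeds the €42,400 cutoff, so the credit is €0.
Total: €16,195 + €7,500 + €0 = €23,695.

€23,695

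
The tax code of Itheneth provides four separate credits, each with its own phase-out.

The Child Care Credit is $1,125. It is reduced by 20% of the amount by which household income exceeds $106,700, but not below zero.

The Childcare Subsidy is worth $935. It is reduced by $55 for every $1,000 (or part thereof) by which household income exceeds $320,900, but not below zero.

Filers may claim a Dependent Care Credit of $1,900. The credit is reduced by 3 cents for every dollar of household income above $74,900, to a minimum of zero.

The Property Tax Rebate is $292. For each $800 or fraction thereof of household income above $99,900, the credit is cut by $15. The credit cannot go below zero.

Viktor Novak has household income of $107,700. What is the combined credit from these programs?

Child Care Credit: 20% of the $1,000 excess over $106,700 is $200; credit = $1,125 − $200 = $925.
Childcare Subsidy: $107,700 is at or below the $320,900 threshold, so the full $935 applies.
Dependent Care Credit: 3% of the $32,800 excess over $74,900 is $984; credit = $1,900 − $984 = $916.
Property Tax Rebate: income exceeds $99,900 by $7,800, which is 10 full-or-partial $800 increments; reduction = 10 × $15 = $150, leaving $142.
Total: $925 + $935 + $916 + $142 = $2,918.

$2,918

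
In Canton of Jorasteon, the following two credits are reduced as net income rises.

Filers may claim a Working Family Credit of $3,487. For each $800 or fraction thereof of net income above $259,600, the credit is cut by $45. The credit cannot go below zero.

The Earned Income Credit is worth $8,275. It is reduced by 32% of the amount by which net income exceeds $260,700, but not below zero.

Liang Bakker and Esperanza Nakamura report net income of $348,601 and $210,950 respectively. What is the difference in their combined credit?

$11,762

Liang ($348,601): Working Family Credit: income exceeds $259,600 by $89,001 → 112 increments × $45 = $5,040 ≥ base, so the credit is $0. Earned Income Credit: 32% of the $87,901 excess over $260,700 is $28,128.32 ≥ base, so the credit is $0. total $0 + $0 = $0
Esperanza ($210,950): Working Family Credit: $210,950 is at or below the $259,600 threshold, so the full $3,487 applies. Earned Income Credit: $210,950 is at or below the $260,700 threshold, so the full $8,275 applies. total $3,487 + $8,275 = $11,762
Difference: |$0 − $11,762| = $11,762.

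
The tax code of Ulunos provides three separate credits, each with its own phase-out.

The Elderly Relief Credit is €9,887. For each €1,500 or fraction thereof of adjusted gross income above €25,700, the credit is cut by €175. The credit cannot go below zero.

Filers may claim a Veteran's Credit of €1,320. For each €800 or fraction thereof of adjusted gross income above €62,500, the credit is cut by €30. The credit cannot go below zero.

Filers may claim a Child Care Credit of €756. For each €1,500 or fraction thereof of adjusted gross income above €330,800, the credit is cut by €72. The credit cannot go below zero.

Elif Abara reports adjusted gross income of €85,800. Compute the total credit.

€3,888

Elderly Relief Credit: income exceeds €25,700 by €60,100, which is 41 full-or-partial €1,500 increments; reduction = 41 × €175 = €7,175, leaving €2,712.
Veteran's Credit: income exceeds €62,500 by €23,300, which is 30 full-or-partial €800 increments; reduction = 30 × €30 = €900, leaving €420.
Child Care Credit: €85,800 is at or below the €330,800 threshold, so the full €756 applies.
Total: €2,712 + €420 + €756 = €3,888.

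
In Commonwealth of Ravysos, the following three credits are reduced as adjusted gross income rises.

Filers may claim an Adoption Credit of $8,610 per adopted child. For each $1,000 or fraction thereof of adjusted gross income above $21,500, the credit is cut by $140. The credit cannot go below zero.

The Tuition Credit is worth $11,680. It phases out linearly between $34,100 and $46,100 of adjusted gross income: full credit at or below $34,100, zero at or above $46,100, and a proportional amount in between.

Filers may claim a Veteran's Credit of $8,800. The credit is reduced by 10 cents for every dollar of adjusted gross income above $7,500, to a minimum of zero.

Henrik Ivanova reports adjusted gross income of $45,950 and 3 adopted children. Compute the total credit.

$27,431

Adoption Credit: base = 3 × $8,610 = $25,830. income exceeds $21,500 by $24,450, which is 25 full-or-partial $1,000 increments; reduction = 25 × $140 = $3,500, leaving $22,330.
Tuition Credit: $45,950 is $11,850 into a $12,000 phase-out range, leaving 150/12,000 of the credit: $11,680 × 150/12,000 = $146.
Veteran's Credit: 10% of the $38,450 excess over $7,500 is $3,845; credit = $8,800 − $3,845 = $4,955.
Total: $22,330 + $146 + $4,955 = $27,431.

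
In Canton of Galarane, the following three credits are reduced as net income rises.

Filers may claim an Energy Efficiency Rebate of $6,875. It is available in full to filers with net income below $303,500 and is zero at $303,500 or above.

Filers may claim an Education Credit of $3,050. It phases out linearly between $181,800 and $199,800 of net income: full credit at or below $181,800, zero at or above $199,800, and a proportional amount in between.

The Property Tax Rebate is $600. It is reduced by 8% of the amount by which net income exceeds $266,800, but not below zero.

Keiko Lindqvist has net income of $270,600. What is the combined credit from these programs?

$7,171

Energy Efficiency Rebate: $270,600 is below the $303,500 cutoff, so the full $6,875 applies.
Education Credit: $270,600 is at or above $199,800, so the credit is $0.
Property Tax Rebate: 8% of the $3,800 excess over $266,800 is $304; credit = $600 − $304 = $296.
Total: $6,875 + $0 + $296 = $7,171.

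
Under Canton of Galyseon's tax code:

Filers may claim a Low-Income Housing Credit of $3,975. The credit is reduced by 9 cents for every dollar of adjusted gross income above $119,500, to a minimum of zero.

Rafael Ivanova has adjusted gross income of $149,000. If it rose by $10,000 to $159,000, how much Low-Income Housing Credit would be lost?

$900

At $149,000 — 9% of the $29,500 excess over $119,500 is $2,655; credit = $3,975 − $2,655 = $1,320.
At $159,000 — 9% of the $39,500 excess over $119,500 is $3,555; credit = $3,975 − $3,555 = $420.
Lost: $1,320 − $420 = $900.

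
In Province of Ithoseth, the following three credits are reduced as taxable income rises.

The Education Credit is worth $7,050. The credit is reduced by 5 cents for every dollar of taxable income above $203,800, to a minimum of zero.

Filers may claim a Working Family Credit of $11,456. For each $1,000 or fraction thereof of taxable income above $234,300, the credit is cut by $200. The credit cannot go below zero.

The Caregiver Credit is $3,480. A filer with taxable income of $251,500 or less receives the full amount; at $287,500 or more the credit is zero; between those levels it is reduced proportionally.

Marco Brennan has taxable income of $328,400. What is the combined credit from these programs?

$820

Education Credit: 5% of the $124,600 excess over $203,800 is $6,230; credit = $7,050 − $6,230 = $820.
Working Family Credit: income exceeds $234,300 by $94,100 → 95 increments × $200 = $19,000 ≥ base, so the credit is $0.
Caregiver Credit: $328,400 is at or above $287,500, so the credit is $0.
Total: $820 + $0 + $0 = $820.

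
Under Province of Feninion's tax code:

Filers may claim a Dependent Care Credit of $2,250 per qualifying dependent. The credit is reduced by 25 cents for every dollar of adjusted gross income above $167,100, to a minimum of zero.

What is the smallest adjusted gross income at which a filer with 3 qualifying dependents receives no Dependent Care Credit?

Full credit = 3 × $2,250 = $6,750.
The credit falls by 25% of each dollar above $167,100, so it reaches zero when the excess is $6,750 / 25% = $27,000: income = $167,100 + $27,000 = $194,100.

$194,100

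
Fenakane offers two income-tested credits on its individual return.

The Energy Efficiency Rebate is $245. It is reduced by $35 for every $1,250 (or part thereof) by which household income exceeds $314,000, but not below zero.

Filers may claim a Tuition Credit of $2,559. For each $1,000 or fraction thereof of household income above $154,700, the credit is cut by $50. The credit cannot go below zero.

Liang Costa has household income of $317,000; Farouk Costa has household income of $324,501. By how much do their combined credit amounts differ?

Liang ($317,000): Energy Efficiency Rebate: income exceeds $314,000 by $3,000, which is 3 full-or-partial $1,250 increments; reduction = 3 × $35 = $105, leaving $140. Tuition Credit: income exceeds $154,700 by $162,300 → 163 increments × $50 = $8,150 ≥ base, so the credit is $0. total $140 + $0 = $140
Farouk ($324,501): Energy Efficiency Rebate: income exceeds $314,000 by $10,501 → 9 increments × $35 = $315 ≥ base, so the credit is $0. Tuition Credit: income exceeds $154,700 by $169,801 → 170 increments × $50 = $8,500 ≥ base, so the credit is $0. total $0 + $0 = $0
Difference: |$140 − $0| = $140.

$140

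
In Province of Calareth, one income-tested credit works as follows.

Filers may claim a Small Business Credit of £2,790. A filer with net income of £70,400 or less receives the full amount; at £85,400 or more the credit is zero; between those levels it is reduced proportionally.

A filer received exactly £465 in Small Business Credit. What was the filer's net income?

£465 is 465/2,790 of the full £2,790, so 2,325/2,790 of the £15,000 range has been used: income = £70,400 + £15,000 × 2,325/2,790 = £82,900.

£82,900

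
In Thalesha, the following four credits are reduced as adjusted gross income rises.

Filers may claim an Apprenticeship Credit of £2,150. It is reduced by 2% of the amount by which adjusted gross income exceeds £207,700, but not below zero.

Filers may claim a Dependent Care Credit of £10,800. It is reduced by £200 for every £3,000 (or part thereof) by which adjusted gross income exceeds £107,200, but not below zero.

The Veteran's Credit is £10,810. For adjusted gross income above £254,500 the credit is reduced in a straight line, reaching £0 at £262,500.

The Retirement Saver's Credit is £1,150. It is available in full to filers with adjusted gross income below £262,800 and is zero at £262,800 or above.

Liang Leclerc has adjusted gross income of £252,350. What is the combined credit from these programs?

Apprenticeship Credit: 2% of the £44,650 excess over £207,700 is £893; credit = £2,150 − £893 = £1,257.
Dependent Care Credit: income exceeds £107,200 by £145,150, which is 49 full-or-partial £3,000 increments; reduction = 49 × £200 = £9,800, leaving £1,000.
Veteran's Credit: £252,350 is at or below the £254,500 threshold, so the full £10,810 applies.
Retirement Saver's Credit: £252,350 is below the £262,800 cutoff, so the full £1,150 applies.
Total: £1,257 + £1,000 + £10,810 + £1,150 = £14,217.

£14,217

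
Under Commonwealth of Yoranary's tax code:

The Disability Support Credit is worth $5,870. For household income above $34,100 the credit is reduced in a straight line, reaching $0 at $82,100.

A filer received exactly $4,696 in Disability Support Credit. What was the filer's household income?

$4,696 is 4,696/5,870 of the full $5,870, so 1,174/5,870 of the $48,000 range has been used: income = $34,100 + $48,000 × 1,174/5,870 = $43,700.

$43,700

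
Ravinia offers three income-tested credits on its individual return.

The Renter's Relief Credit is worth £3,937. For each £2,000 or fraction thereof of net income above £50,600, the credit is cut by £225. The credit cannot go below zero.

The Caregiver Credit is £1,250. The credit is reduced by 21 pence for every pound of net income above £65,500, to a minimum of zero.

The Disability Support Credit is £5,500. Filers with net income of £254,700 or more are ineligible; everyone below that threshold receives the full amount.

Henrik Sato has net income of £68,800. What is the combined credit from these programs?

Renter's Relief Credit: income exceeds £50,600 by £18,200, which is 10 full-or-partial £2,000 increments; reduction = 10 × £225 = £2,250, leaving £1,687.
Caregiver Credit: 21% of the £3,300 excess over £65,500 is £693; credit = £1,250 − £693 = £557.
Disability Support Credit: £68,800 is below the £254,700 cutoff, so the full £5,500 applies.
Total: £1,687 + £557 + £5,500 = £7,744.

£7,744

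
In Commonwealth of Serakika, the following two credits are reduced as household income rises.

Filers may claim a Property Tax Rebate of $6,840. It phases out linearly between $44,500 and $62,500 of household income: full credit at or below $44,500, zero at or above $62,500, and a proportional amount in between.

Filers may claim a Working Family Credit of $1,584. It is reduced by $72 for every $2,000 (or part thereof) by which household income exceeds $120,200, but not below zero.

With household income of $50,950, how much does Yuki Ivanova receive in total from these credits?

Property Tax Rebate: $50,950 is $6,450 into a $18,000 phase-out range, leaving 11,550/18,000 of the credit: $6,840 × 11,550/18,000 = $4,389.
Working Family Credit: $50,950 is at or below the $120,200 threshold, so the full $1,584 applies.
Total: $4,389 + $1,584 = $5,973.

$5,973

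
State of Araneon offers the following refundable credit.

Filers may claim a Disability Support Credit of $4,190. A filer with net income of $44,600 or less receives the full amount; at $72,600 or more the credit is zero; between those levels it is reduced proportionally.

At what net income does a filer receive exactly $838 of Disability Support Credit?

$838 is 838/4,190 of the full $4,190, so 3,352/4,190 of the $28,000 range has been used: income = $44,600 + $28,000 × 3,352/4,190 = $67,000.

$67,000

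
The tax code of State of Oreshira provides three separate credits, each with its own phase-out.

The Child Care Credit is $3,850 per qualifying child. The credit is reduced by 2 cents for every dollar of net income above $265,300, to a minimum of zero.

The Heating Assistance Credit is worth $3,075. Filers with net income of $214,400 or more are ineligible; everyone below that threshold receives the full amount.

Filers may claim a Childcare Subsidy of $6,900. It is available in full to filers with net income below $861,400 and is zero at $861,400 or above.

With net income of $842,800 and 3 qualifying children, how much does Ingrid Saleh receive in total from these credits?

$6,900

Child Care Credit: base = 3 × $3,850 = $11,550. 2% of the $577,500 excess over $265,300 is $11,550 ≥ base, so the credit is $0.
Heating Assistance Credit: $842,800 meets or exceeds the $214,400 cutoff, so the credit is $0.
Childcare Subsidy: $842,800 is below the $861,400 cutoff, so the full $6,900 applies.
Total: $0 + $0 + $6,900 = $6,900.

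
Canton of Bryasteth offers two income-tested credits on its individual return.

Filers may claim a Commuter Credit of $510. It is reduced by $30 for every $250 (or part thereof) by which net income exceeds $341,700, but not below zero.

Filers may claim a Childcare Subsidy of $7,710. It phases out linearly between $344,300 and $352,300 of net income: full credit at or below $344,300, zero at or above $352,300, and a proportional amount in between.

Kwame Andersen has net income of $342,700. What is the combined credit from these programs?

$8,100

Commuter Credit: income exceeds $341,700 by $1,000, which is 4 full-or-partial $250 increments; reduction = 4 × $30 = $120, leaving $390.
Childcare Subsidy: $342,700 is at or below the $344,300 threshold, so the full $7,710 applies.
Total: $390 + $7,710 = $8,100.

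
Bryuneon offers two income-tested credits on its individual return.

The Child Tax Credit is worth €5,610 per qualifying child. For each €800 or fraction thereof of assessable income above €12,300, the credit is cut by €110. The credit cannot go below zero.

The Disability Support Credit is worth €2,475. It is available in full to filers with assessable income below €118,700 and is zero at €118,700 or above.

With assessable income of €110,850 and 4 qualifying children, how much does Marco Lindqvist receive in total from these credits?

€11,275

Child Tax Credit: base = 4 × €5,610 = €22,440. income exceeds €12,300 by €98,550, which is 124 full-or-partial €800 increments; reduction = 124 × €110 = €13,640, leaving €8,800.
Disability Support Credit: €110,850 is below the €118,700 cutoff, so the full €2,475 applies.
Total: €8,800 + €2,475 = €11,275.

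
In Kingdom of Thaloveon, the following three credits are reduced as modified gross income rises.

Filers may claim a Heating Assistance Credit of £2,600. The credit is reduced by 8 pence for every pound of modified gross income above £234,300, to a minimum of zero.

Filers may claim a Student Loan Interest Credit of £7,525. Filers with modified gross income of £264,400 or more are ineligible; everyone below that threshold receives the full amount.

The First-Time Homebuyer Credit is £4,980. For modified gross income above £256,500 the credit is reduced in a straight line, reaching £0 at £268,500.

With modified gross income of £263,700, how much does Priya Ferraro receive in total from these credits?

Heating Assistance Credit: 8% of the £29,400 excess over £234,300 is £2,352; credit = £2,600 − £2,352 = £248.
Student Loan Interest Credit: £263,700 is below the £264,400 cutoff, so the full £7,525 applies.
First-Time Homebuyer Credit: £263,700 is £7,200 into a £12,000 phase-out range, leaving 4,800/12,000 of the credit: £4,980 × 4,800/12,000 = £1,992.
Total: £248 + £7,525 + £1,992 = £9,765.

£9,765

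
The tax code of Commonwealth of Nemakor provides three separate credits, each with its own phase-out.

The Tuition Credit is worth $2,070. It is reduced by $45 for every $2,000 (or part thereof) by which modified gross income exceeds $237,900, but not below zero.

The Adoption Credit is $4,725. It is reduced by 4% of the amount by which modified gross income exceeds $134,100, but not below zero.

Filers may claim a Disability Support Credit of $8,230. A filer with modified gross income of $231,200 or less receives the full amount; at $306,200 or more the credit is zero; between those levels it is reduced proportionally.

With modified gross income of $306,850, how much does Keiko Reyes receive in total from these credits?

$495

Tuition Credit: income exceeds $237,900 by $68,950, which is 35 full-or-partial $2,000 increments; reduction = 35 × $45 = $1,575, leaving $495.
Adoption Credit: 4% of the $172,750 excess over $134,100 is $6,910 ≥ base, so the credit is $0.
Disability Support Credit: $306,850 is at or above $306,200, so the credit is $0.
Total: $495 + $0 + $0 = $495.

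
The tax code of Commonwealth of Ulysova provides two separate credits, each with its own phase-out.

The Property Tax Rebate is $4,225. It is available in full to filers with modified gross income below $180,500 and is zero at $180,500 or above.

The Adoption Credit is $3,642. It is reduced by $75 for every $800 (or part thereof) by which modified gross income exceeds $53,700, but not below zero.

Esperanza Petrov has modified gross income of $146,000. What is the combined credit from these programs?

Property Tax Rebate: $146,000 is below the $180,500 cutoff, so the full $4,225 applies.
Adoption Credit: income exceeds $53,700 by $92,300 → 116 increments × $75 = $8,700 ≥ base, so the credit is $0.
Total: $4,225 + $0 = $4,225.

$4,225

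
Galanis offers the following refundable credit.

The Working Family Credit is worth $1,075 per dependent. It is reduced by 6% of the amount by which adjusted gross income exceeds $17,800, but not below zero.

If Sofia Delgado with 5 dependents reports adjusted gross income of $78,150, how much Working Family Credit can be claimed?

Working Family Credit: base = 5 × $1,075 = $5,375. 6% of the $60,350 excess over $17,800 is $3,621; credit = $5,375 − $3,621 = $1,754.

$1,754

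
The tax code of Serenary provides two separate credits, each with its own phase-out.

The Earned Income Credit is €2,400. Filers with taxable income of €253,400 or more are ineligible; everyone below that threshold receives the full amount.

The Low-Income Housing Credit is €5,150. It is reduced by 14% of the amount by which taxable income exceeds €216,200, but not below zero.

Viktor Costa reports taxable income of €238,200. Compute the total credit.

Earned Income Credit: €238,200 is below the €253,400 cutoff, so the full €2,400 applies.
Low-Income Housing Credit: 14% of the €22,000 excess over €216,200 is €3,080; credit = €5,150 − €3,080 = €2,070.
Total: €2,400 + €2,070 = €4,470.

€4,470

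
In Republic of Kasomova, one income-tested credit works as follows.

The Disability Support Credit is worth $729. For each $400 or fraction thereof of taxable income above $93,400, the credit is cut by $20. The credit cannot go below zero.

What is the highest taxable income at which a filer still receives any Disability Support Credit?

$107,800

After 36 increments the reduction is 36 × $20 = $720, leaving $9; one more increment wipes it out. Increment 36 ends at excess 36 × $400 = $14,400, so the highest qualifying income is $93,400 + $14,400 = $107,800.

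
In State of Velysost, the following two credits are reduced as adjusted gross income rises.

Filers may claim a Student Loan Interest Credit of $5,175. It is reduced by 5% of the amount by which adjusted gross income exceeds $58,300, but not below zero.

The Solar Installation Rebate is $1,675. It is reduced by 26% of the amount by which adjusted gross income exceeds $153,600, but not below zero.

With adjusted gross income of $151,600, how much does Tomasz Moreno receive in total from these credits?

Student Loan Interest Credit: 5% of the $93,300 excess over $58,300 is $4,665; credit = $5,175 − $4,665 = $510.
Solar Installation Rebate: $151,600 is at or below the $153,600 threshold, so the full $1,675 applies.
Total: $510 + $1,675 = $2,185.

$2,185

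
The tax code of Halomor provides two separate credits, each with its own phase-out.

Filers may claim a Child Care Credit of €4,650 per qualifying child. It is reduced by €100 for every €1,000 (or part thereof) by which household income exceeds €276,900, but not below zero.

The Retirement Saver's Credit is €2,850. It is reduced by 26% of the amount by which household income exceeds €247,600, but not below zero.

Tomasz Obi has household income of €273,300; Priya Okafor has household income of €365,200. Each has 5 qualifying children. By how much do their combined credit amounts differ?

€8,900

Tomasz (€273,300): Child Care Credit: base = 5 × €4,650 = €23,250. €273,300 is at or below the €276,900 threshold, so the full €23,250 applies. Retirement Saver's Credit: 26% of the €25,700 excess over €247,600 is €6,682 ≥ base, so the credit is €0. total €23,250 + €0 = €23,250
Priya (€365,200): Child Care Credit: base = 5 × €4,650 = €23,250. income exceeds €276,900 by €88,300, which is 89 full-or-partial €1,000 increments; reduction = 89 × €100 = €8,900, leaving €14,350. Retirement Saver's Credit: 26% of the €117,600 excess over €247,600 is €30,576 ≥ base, so the credit is €0. total €14,350 + €0 = €14,350
Difference: |€23,250 − €14,350| = €8,900.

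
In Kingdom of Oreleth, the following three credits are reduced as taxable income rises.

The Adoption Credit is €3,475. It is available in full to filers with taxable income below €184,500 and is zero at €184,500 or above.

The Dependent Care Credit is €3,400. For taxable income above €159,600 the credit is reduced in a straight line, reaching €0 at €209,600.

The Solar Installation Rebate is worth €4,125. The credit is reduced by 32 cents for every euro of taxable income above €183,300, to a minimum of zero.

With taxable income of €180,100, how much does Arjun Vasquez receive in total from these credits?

€9,606

Adoption Credit: €180,100 is below the €184,500 cutoff, so the full €3,475 applies.
Dependent Care Credit: €180,100 is €20,500 into a €50,000 phase-out range, leaving 29,500/50,000 of the credit: €3,400 × 29,500/50,000 = €2,006.
Solar Installation Rebate: €180,100 is at or below the €183,300 threshold, so the full €4,125 applies.
Total: €3,475 + €2,006 + €4,125 = €9,606.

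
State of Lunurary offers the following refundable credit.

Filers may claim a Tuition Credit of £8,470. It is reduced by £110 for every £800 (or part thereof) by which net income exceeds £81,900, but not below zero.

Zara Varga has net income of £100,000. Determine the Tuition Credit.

Tuition Credit: income exceeds £81,900 by £18,100, which is 23 full-or-partial £800 increments; reduction = 23 × £110 = £2,530, leaving £5,940.

£5,940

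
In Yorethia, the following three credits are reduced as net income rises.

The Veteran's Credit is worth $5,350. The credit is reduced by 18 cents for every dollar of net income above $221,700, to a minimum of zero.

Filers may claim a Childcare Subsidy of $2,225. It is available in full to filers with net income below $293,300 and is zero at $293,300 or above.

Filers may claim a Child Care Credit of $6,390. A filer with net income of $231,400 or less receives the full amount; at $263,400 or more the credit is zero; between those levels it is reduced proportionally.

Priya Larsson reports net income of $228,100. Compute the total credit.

Veteran's Credit: 18% of the $6,400 excess over $221,700 is $1,152; credit = $5,350 − $1,152 = $4,198.
Childcare Subsidy: $228,100 is below the $293,300 cutoff, so the full $2,225 applies.
Child Care Credit: $228,100 is at or below the $231,400 threshold, so the full $6,390 applies.
Total: $4,198 + $2,225 + $6,390 = $12,813.

$12,813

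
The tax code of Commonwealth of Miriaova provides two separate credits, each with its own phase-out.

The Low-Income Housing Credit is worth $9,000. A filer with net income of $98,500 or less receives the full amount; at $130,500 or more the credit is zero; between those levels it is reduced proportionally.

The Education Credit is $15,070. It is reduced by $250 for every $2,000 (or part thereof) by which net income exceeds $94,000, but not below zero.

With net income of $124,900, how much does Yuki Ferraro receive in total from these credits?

$12,645

Low-Income Housing Credit: $124,900 is $26,400 into a $32,000 phase-out range, leaving 5,600/32,000 of the credit: $9,000 × 5,600/32,000 = $1,575.
Education Credit: income exceeds $94,000 by $30,900, which is 16 full-or-partial $2,000 increments; reduction = 16 × $250 = $4,000, leaving $11,070.
Total: $1,575 + $11,070 = $12,645.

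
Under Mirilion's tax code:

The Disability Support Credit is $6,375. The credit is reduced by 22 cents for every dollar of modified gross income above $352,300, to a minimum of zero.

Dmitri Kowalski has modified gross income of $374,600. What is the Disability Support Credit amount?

$1,469

Disability Support Credit: 22% of the $22,300 excess over $352,300 is $4,906; credit = $6,375 − $4,906 = $1,469.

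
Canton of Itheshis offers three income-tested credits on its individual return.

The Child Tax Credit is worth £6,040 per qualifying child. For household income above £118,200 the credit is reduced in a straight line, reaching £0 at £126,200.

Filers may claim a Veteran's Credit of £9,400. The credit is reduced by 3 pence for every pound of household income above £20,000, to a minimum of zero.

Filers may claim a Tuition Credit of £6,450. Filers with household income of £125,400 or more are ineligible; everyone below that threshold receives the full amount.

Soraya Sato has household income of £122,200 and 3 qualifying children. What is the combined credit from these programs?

Child Tax Credit: base = 3 × £6,040 = £18,120. £122,200 is £4,000 into a £8,000 phase-out range, leaving 4,000/8,000 of the credit: £18,120 × 4,000/8,000 = £9,060.
Veteran's Credit: 3% of the £102,200 excess over £20,000 is £3,066; credit = £9,400 − £3,066 = £6,334.
Tuition Credit: £122,200 is below the £125,400 cutoff, so the full £6,450 applies.
Total: £9,060 + £6,334 + £6,450 = £21,844.

£21,844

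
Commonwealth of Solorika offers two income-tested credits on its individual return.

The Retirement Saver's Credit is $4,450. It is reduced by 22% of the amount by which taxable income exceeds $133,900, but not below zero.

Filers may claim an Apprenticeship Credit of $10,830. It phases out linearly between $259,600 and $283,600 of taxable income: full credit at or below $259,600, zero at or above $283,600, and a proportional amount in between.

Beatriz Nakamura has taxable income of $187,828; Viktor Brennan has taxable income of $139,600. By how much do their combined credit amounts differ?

Beatriz ($187,828): Retirement Saver's Credit: 22% of the $53,928 excess over $133,900 is $11,864.16 ≥ base, so the credit is $0. Apprenticeship Credit: $187,828 is at or below the $259,600 threshold, so the full $10,830 applies. total $0 + $10,830 = $10,830
Viktor ($139,600): Retirement Saver's Credit: 22% of the $5,700 excess over $133,900 is $1,254; credit = $4,450 − $1,254 = $3,196. Apprenticeship Credit: $139,600 is at or below the $259,600 threshold, so the full $10,830 applies. total $3,196 + $10,830 = $14,026
Difference: |$10,830 − $14,026| = $3,196.

$3,196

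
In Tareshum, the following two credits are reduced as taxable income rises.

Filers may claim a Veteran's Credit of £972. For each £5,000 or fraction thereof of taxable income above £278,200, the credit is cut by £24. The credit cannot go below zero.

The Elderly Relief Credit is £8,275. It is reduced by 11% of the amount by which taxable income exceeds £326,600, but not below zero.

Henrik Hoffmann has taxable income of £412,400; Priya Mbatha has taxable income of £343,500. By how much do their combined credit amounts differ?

Henrik (£412,400): Veteran's Credit: income exceeds £278,200 by £134,200, which is 27 full-or-partial £5,000 increments; reduction = 27 × £24 = £648, leaving £324. Elderly Relief Credit: 11% of the £85,800 excess over £326,600 is £9,438 ≥ base, so the credit is £0. total £324 + £0 = £324
Priya (£343,500): Veteran's Credit: income exceeds £278,200 by £65,300, which is 14 full-or-partial £5,000 increments; reduction = 14 × £24 = £336, leaving £636. Elderly Relief Credit: 11% of the £16,900 excess over £326,600 is £1,859; credit = £8,275 − £1,859 = £6,416. total £636 + £6,416 = £7,052
Difference: |£324 − £7,052| = £6,728.

£6,728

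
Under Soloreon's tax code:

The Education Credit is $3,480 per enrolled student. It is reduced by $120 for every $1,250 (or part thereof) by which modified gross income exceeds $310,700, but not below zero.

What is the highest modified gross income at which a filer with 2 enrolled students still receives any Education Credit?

$381,950

Full credit = 2 × $3,480 = $6,960.
After 57 increments the reduction is 57 × $120 = $6,840, leaving $120; one more increment wipes it out. Increment 57 ends at excess 57 × $1,250 = $71,250, so the highest qualifying income is $310,700 + $71,250 = $381,950.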